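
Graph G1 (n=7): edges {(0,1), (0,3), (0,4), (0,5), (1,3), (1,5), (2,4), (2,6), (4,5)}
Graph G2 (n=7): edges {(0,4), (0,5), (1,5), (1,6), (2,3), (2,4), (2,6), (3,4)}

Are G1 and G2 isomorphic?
No, not isomorphic

The graphs are NOT isomorphic.

Degrees in G1: deg(0)=4, deg(1)=3, deg(2)=2, deg(3)=2, deg(4)=3, deg(5)=3, deg(6)=1.
Sorted degree sequence of G1: [4, 3, 3, 3, 2, 2, 1].
Degrees in G2: deg(0)=2, deg(1)=2, deg(2)=3, deg(3)=2, deg(4)=3, deg(5)=2, deg(6)=2.
Sorted degree sequence of G2: [3, 3, 2, 2, 2, 2, 2].
The (sorted) degree sequence is an isomorphism invariant, so since G1 and G2 have different degree sequences they cannot be isomorphic.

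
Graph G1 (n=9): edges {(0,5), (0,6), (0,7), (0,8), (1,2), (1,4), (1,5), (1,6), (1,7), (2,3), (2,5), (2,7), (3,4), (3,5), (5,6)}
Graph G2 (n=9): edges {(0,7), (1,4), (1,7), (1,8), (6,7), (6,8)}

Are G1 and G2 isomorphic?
No, not isomorphic

The graphs are NOT isomorphic.

Counting triangles (3-cliques): G1 has 5, G2 has 0.
Triangle count is an isomorphism invariant, so differing triangle counts rule out isomorphism.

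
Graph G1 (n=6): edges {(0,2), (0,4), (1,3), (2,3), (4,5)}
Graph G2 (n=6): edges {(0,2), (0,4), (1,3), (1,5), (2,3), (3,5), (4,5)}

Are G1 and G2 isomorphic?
No, not isomorphic

The graphs are NOT isomorphic.

Counting edges: G1 has 5 edge(s); G2 has 7 edge(s).
Edge count is an isomorphism invariant (a bijection on vertices induces a bijection on edges), so differing edge counts rule out isomorphism.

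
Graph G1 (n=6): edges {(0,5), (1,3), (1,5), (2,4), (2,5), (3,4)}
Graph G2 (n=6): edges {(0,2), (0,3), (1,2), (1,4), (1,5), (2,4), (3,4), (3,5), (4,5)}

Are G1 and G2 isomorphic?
No, not isomorphic

The graphs are NOT isomorphic.

Degrees in G1: deg(0)=1, deg(1)=2, deg(2)=2, deg(3)=2, deg(4)=2, deg(5)=3.
Sorted degree sequence of G1: [3, 2, 2, 2, 2, 1].
Degrees in G2: deg(0)=2, deg(1)=3, deg(2)=3, deg(3)=3, deg(4)=4, deg(5)=3.
Sorted degree sequence of G2: [4, 3, 3, 3, 3, 2].
The (sorted) degree sequence is an isomorphism invariant, so since G1 and G2 have different degree sequences they cannot be isomorphic.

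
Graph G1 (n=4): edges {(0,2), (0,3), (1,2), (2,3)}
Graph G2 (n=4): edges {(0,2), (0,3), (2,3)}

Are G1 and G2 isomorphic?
No, not isomorphic

The graphs are NOT isomorphic.

Counting edges: G1 has 4 edge(s); G2 has 3 edge(s).
Edge count is an isomorphism invariant (a bijection on vertices induces a bijection on edges), so differing edge counts rule out isomorphism.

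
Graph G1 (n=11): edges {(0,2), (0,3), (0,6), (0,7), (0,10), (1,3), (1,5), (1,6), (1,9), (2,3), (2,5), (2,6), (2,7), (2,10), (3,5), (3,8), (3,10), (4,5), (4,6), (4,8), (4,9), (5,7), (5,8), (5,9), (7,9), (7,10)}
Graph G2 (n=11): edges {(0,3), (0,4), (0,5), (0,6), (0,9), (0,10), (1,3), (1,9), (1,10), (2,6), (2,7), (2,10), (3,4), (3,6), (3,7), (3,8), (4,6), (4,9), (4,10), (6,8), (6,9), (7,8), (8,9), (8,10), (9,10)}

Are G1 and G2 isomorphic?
No, not isomorphic

The graphs are NOT isomorphic.

Counting triangles (3-cliques): G1 has 16, G2 has 15.
Triangle count is an isomorphism invariant, so differing triangle counts rule out isomorphism.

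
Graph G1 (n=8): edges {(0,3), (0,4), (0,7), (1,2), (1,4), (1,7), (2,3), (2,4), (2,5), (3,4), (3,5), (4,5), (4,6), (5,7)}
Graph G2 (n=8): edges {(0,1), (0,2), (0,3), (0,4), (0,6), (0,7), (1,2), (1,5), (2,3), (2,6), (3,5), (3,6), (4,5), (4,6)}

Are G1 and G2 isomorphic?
Yes, isomorphic

The graphs are isomorphic.
One valid mapping φ: V(G1) → V(G2): 0→1, 1→4, 2→6, 3→2, 4→0, 5→3, 6→7, 7→5

Verify φ preserves adjacency — for each edge of G1, its image is an edge of G2:
  (0,3) → (φ(0),φ(3)) = (1,2) ∈ E(G2) ✓
  (0,4) → (φ(0),φ(4)) = (0,1) ∈ E(G2) ✓
  (0,7) → (φ(0),φ(7)) = (1,5) ∈ E(G2) ✓
  (1,2) → (φ(1),φ(2)) = (4,6) ∈ E(G2) ✓
  (1,4) → (φ(1),φ(4)) = (0,4) ∈ E(G2) ✓
  (1,7) → (φ(1),φ(7)) = (4,5) ∈ E(G2) ✓
  (2,3) → (φ(2),φ(3)) = (2,6) ∈ E(G2) ✓
  (2,4) → (φ(2),φ(4)) = (0,6) ∈ E(G2) ✓
  (2,5) → (φ(2),φ(5)) = (3,6) ∈ E(G2) ✓
  (3,4) → (φ(3),φ(4)) = (0,2) ∈ E(G2) ✓
  (3,5) → (φ(3),φ(5)) = (2,3) ∈ E(G2) ✓
  (4,5) → (φ(4),φ(5)) = (0,3) ∈ E(G2) ✓
  (4,6) → (φ(4),φ(6)) = (0,7) ∈ E(G2) ✓
  (5,7) → (φ(5),φ(7)) = (3,5) ∈ E(G2) ✓
All 14 edges of G1 map to edges of G2, and |E(G1)| = |E(G2)| = 14, so φ is a bijection on edges as well as vertices. Hence G1 ≅ G2.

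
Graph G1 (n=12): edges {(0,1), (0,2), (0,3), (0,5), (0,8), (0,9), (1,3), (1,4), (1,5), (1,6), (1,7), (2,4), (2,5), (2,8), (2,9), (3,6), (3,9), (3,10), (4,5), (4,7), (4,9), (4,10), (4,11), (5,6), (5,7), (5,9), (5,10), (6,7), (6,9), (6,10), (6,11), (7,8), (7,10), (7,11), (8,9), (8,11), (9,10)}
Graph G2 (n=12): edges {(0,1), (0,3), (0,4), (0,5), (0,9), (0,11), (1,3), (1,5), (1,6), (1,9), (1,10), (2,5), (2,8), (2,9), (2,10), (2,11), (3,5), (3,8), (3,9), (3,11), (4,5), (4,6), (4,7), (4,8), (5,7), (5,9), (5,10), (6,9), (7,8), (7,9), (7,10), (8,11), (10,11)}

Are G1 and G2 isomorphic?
No, not isomorphic

The graphs are NOT isomorphic.

Counting triangles (3-cliques): G1 has 36, G2 has 23.
Triangle count is an isomorphism invariant, so differing triangle counts rule out isomorphism.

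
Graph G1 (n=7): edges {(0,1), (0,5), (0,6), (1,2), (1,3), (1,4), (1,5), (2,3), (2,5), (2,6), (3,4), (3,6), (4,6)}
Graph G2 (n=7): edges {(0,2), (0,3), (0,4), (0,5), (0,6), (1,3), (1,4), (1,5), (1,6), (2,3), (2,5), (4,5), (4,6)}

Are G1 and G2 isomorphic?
Yes, isomorphic

The graphs are isomorphic.
One valid mapping φ: V(G1) → V(G2): 0→3, 1→0, 2→5, 3→4, 4→6, 5→2, 6→1

Verify φ preserves adjacency — for each edge of G1, its image is an edge of G2:
  (0,1) → (φ(0),φ(1)) = (0,3) ∈ E(G2) ✓
  (0,5) → (φ(0),φ(5)) = (2,3) ∈ E(G2) ✓
  (0,6) → (φ(0),φ(6)) = (1,3) ∈ E(G2) ✓
  (1,2) → (φ(1),φ(2)) = (0,5) ∈ E(G2) ✓
  (1,3) → (φ(1),φ(3)) = (0,4) ∈ E(G2) ✓
  (1,4) → (φ(1),φ(4)) = (0,6) ∈ E(G2) ✓
  (1,5) → (φ(1),φ(5)) = (0,2) ∈ E(G2) ✓
  (2,3) → (φ(2),φ(3)) = (4,5) ∈ E(G2) ✓
  (2,5) → (φ(2),φ(5)) = (2,5) ∈ E(G2) ✓
  (2,6) → (φ(2),φ(6)) = (1,5) ∈ E(G2) ✓
  (3,4) → (φ(3),φ(4)) = (4,6) ∈ E(G2) ✓
  (3,6) → (φ(3),φ(6)) = (1,4) ∈ E(G2) ✓
  (4,6) → (φ(4),φ(6)) = (1,6) ∈ E(G2) ✓
All 13 edges of G1 map to edges of G2, and |E(G1)| = |E(G2)| = 13, so φ is a bijection on edges as well as vertices. Hence G1 ≅ G2.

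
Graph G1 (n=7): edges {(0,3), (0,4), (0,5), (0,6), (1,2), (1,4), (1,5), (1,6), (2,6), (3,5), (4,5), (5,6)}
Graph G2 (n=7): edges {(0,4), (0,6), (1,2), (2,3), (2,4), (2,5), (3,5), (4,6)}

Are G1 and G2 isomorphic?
No, not isomorphic

The graphs are NOT isomorphic.

Degrees in G1: deg(0)=4, deg(1)=4, deg(2)=2, deg(3)=2, deg(4)=3, deg(5)=5, deg(6)=4.
Sorted degree sequence of G1: [5, 4, 4, 4, 3, 2, 2].
Degrees in G2: deg(0)=2, deg(1)=1, deg(2)=4, deg(3)=2, deg(4)=3, deg(5)=2, deg(6)=2.
Sorted degree sequence of G2: [4, 3, 2, 2, 2, 2, 1].
The (sorted) degree sequence is an isomorphism invariant, so since G1 and G2 have different degree sequences they cannot be isomorphic.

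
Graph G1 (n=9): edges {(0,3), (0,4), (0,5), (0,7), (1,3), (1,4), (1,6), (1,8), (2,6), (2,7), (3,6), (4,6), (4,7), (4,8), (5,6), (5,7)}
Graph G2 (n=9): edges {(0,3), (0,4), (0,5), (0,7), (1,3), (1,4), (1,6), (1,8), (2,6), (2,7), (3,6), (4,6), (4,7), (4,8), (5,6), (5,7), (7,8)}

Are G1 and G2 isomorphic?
No, not isomorphic

The graphs are NOT isomorphic.

Counting edges: G1 has 16 edge(s); G2 has 17 edge(s).
Edge count is an isomorphism invariant (a bijection on vertices induces a bijection on edges), so differing edge counts rule out isomorphism.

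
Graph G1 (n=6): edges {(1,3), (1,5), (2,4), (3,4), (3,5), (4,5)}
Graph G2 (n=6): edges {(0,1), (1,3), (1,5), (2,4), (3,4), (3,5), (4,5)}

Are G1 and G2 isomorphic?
No, not isomorphic

The graphs are NOT isomorphic.

Counting edges: G1 has 6 edge(s); G2 has 7 edge(s).
Edge count is an isomorphism invariant (a bijection on vertices induces a bijection on edges), so differing edge counts rule out isomorphism.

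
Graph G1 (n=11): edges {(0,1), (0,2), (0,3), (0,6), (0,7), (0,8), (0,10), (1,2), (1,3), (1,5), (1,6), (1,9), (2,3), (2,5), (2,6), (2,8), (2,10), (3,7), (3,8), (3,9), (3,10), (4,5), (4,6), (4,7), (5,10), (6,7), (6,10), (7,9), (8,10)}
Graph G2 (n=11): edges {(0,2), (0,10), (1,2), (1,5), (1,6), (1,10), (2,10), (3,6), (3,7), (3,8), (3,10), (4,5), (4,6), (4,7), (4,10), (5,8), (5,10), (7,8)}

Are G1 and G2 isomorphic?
No, not isomorphic

The graphs are NOT isomorphic.

Connected components of G1: 1 component(s) with vertex sets [[0, 1, 2, 3, 4, 5, 6, 7, 8, 9, 10]], sizes [11].
Connected components of G2: 2 component(s) with vertex sets [[9], [0, 1, 2, 3, 4, 5, 6, 7, 8, 10]], sizes [1, 10].
The number of connected components (and the multiset of component sizes) is an isomorphism invariant — an isomorphism maps each component of G1 bijectively onto a component of G2. Since G1 has 1 component(s) and G2 has 2, they cannot be isomorphic.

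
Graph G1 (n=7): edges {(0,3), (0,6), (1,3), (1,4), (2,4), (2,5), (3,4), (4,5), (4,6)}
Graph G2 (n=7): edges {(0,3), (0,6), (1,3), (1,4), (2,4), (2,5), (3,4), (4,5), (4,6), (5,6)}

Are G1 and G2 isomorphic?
No, not isomorphic

The graphs are NOT isomorphic.

Counting edges: G1 has 9 edge(s); G2 has 10 edge(s).
Edge count is an isomorphism invariant (a bijection on vertices induces a bijection on edges), so differing edge counts rule out isomorphism.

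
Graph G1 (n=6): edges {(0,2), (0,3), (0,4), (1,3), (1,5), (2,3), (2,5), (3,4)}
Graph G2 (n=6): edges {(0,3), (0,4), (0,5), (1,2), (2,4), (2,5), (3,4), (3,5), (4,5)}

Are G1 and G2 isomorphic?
No, not isomorphic

The graphs are NOT isomorphic.

Degrees in G1: deg(0)=3, deg(1)=2, deg(2)=3, deg(3)=4, deg(4)=2, deg(5)=2.
Sorted degree sequence of G1: [4, 3, 3, 2, 2, 2].
Degrees in G2: deg(0)=3, deg(1)=1, deg(2)=3, deg(3)=3, deg(4)=4, deg(5)=4.
Sorted degree sequence of G2: [4, 4, 3, 3, 3, 1].
The (sorted) degree sequence is an isomorphism invariant, so since G1 and G2 have different degree sequences they cannot be isomorphic.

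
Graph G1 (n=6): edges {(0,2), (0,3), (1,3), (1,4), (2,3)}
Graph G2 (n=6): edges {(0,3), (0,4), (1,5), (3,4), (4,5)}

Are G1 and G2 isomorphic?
Yes, isomorphic

The graphs are isomorphic.
One valid mapping φ: V(G1) → V(G2): 0→3, 1→5, 2→0, 3→4, 4→1, 5→2

Verify φ preserves adjacency — for each edge of G1, its image is an edge of G2:
  (0,2) → (φ(0),φ(2)) = (0,3) ∈ E(G2) ✓
  (0,3) → (φ(0),φ(3)) = (3,4) ∈ E(G2) ✓
  (1,3) → (φ(1),φ(3)) = (4,5) ∈ E(G2) ✓
  (1,4) → (φ(1),φ(4)) = (1,5) ∈ E(G2) ✓
  (2,3) → (φ(2),φ(3)) = (0,4) ∈ E(G2) ✓
All 5 edges of G1 map to edges of G2, and |E(G1)| = |E(G2)| = 5, so φ is a bijection on edges as well as vertices. Hence G1 ≅ G2.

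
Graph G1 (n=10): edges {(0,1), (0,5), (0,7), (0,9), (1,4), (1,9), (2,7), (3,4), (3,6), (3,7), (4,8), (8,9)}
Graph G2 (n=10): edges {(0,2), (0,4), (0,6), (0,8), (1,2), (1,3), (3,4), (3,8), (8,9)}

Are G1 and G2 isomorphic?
No, not isomorphic

The graphs are NOT isomorphic.

Connected components of G1: 1 component(s) with vertex sets [[0, 1, 2, 3, 4, 5, 6, 7, 8, 9]], sizes [10].
Connected components of G2: 3 component(s) with vertex sets [[5], [7], [0, 1, 2, 3, 4, 6, 8, 9]], sizes [1, 1, 8].
The number of connected components (and the multiset of component sizes) is an isomorphism invariant — an isomorphism maps each component of G1 bijectively onto a component of G2. Since G1 has 1 component(s) and G2 has 3, they cannot be isomorphic.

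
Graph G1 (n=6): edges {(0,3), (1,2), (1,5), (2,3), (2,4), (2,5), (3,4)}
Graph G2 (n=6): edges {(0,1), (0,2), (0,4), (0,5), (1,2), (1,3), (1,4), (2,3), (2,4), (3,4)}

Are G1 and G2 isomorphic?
No, not isomorphic

The graphs are NOT isomorphic.

Counting triangles (3-cliques): G1 has 2, G2 has 7.
Triangle count is an isomorphism invariant, so differing triangle counts rule out isomorphism.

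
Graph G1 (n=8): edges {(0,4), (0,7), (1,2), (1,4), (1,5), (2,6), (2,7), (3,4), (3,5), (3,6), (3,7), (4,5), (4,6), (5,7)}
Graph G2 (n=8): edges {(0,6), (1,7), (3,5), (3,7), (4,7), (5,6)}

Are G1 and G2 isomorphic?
No, not isomorphic

The graphs are NOT isomorphic.

Connected components of G1: 1 component(s) with vertex sets [[0, 1, 2, 3, 4, 5, 6, 7]], sizes [8].
Connected components of G2: 2 component(s) with vertex sets [[2], [0, 1, 3, 4, 5, 6, 7]], sizes [1, 7].
The number of connected components (and the multiset of component sizes) is an isomorphism invariant — an isomorphism maps each component of G1 bijectively onto a component of G2. Since G1 has 1 component(s) and G2 has 2, they cannot be isomorphic.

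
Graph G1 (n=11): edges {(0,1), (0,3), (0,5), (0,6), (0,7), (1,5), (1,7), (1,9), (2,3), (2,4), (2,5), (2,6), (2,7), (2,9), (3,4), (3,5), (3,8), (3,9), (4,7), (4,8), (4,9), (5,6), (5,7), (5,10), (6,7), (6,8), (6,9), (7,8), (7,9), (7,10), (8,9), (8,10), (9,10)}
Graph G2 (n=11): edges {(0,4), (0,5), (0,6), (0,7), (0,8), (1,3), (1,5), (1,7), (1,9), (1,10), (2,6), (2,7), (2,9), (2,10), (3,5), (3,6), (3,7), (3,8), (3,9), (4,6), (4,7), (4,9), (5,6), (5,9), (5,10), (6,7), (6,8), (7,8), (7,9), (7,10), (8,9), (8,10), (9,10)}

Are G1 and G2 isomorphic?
Yes, isomorphic

The graphs are isomorphic.
One valid mapping φ: V(G1) → V(G2): 0→0, 1→4, 2→3, 3→5, 4→1, 5→6, 6→8, 7→7, 8→10, 9→9, 10→2

Verify φ preserves adjacency — for each edge of G1, its image is an edge of G2:
  (0,1) → (φ(0),φ(1)) = (0,4) ∈ E(G2) ✓
  (0,3) → (φ(0),φ(3)) = (0,5) ∈ E(G2) ✓
  (0,5) → (φ(0),φ(5)) = (0,6) ∈ E(G2) ✓
  (0,6) → (φ(0),φ(6)) = (0,8) ∈ E(G2) ✓
  (0,7) → (φ(0),φ(7)) = (0,7) ∈ E(G2) ✓
  (1,5) → (φ(1),φ(5)) = (4,6) ∈ E(G2) ✓
  (1,7) → (φ(1),φ(7)) = (4,7) ∈ E(G2) ✓
  (1,9) → (φ(1),φ(9)) = (4,9) ∈ E(G2) ✓
  (2,3) → (φ(2),φ(3)) = (3,5) ∈ E(G2) ✓
  (2,4) → (φ(2),φ(4)) = (1,3) ∈ E(G2) ✓
  (2,5) → (φ(2),φ(5)) = (3,6) ∈ E(G2) ✓
  (2,6) → (φ(2),φ(6)) = (3,8) ∈ E(G2) ✓
  (2,7) → (φ(2),φ(7)) = (3,7) ∈ E(G2) ✓
  (2,9) → (φ(2),φ(9)) = (3,9) ∈ E(G2) ✓
  (3,4) → (φ(3),φ(4)) = (1,5) ∈ E(G2) ✓
  (3,5) → (φ(3),φ(5)) = (5,6) ∈ E(G2) ✓
  (3,8) → (φ(3),φ(8)) = (5,10) ∈ E(G2) ✓
  (3,9) → (φ(3),φ(9)) = (5,9) ∈ E(G2) ✓
  (4,7) → (φ(4),φ(7)) = (1,7) ∈ E(G2) ✓
  (4,8) → (φ(4),φ(8)) = (1,10) ∈ E(G2) ✓
  (4,9) → (φ(4),φ(9)) = (1,9) ∈ E(G2) ✓
  (5,6) → (φ(5),φ(6)) = (6,8) ∈ E(G2) ✓
  (5,7) → (φ(5),φ(7)) = (6,7) ∈ E(G2) ✓
  (5,10) → (φ(5),φ(10)) = (2,6) ∈ E(G2) ✓
  (6,7) → (φ(6),φ(7)) = (7,8) ∈ E(G2) ✓
  (6,8) → (φ(6),φ(8)) = (8,10) ∈ E(G2) ✓
  (6,9) → (φ(6),φ(9)) = (8,9) ∈ E(G2) ✓
  (7,8) → (φ(7),φ(8)) = (7,10) ∈ E(G2) ✓
  (7,9) → (φ(7),φ(9)) = (7,9) ∈ E(G2) ✓
  (7,10) → (φ(7),φ(10)) = (2,7) ∈ E(G2) ✓
  (8,9) → (φ(8),φ(9)) = (9,10) ∈ E(G2) ✓
  (8,10) → (φ(8),φ(10)) = (2,10) ∈ E(G2) ✓
  (9,10) → (φ(9),φ(10)) = (2,9) ∈ E(G2) ✓
All 33 edges of G1 map to edges of G2, and |E(G1)| = |E(G2)| = 33, so φ is a bijection on edges as well as vertices. Hence G1 ≅ G2.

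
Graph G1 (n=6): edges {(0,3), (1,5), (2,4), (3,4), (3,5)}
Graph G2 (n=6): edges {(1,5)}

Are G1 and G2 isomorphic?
No, not isomorphic

The graphs are NOT isomorphic.

Connected components of G1: 1 component(s) with vertex sets [[0, 1, 2, 3, 4, 5]], sizes [6].
Connected components of G2: 5 component(s) with vertex sets [[0], [2], [3], [4], [1, 5]], sizes [1, 1, 1, 1, 2].
The number of connected components (and the multiset of component sizes) is an isomorphism invariant — an isomorphism maps each component of G1 bijectively onto a component of G2. Since G1 has 1 component(s) and G2 has 5, they cannot be isomorphic.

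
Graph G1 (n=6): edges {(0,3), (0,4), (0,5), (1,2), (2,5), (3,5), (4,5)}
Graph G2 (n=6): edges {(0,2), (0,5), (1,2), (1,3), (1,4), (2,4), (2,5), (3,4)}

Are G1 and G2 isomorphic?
No, not isomorphic

The graphs are NOT isomorphic.

Counting triangles (3-cliques): G1 has 2, G2 has 3.
Triangle count is an isomorphism invariant, so differing triangle counts rule out isomorphism.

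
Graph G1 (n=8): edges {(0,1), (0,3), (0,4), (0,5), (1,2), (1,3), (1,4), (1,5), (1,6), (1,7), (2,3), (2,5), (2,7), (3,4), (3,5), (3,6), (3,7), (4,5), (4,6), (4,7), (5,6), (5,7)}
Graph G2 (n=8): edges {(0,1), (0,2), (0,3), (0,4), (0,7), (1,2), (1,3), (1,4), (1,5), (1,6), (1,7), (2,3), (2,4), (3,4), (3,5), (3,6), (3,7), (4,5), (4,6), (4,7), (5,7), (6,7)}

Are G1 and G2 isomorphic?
Yes, isomorphic

The graphs are isomorphic.
One valid mapping φ: V(G1) → V(G2): 0→5, 1→3, 2→2, 3→1, 4→7, 5→4, 6→6, 7→0

Verify φ preserves adjacency — for each edge of G1, its image is an edge of G2:
  (0,1) → (φ(0),φ(1)) = (3,5) ∈ E(G2) ✓
  (0,3) → (φ(0),φ(3)) = (1,5) ∈ E(G2) ✓
  (0,4) → (φ(0),φ(4)) = (5,7) ∈ E(G2) ✓
  (0,5) → (φ(0),φ(5)) = (4,5) ∈ E(G2) ✓
  (1,2) → (φ(1),φ(2)) = (2,3) ∈ E(G2) ✓
  (1,3) → (φ(1),φ(3)) = (1,3) ∈ E(G2) ✓
  (1,4) → (φ(1),φ(4)) = (3,7) ∈ E(G2) ✓
  (1,5) → (φ(1),φ(5)) = (3,4) ∈ E(G2) ✓
  (1,6) → (φ(1),φ(6)) = (3,6) ∈ E(G2) ✓
  (1,7) → (φ(1),φ(7)) = (0,3) ∈ E(G2) ✓
  (2,3) → (φ(2),φ(3)) = (1,2) ∈ E(G2) ✓
  (2,5) → (φ(2),φ(5)) = (2,4) ∈ E(G2) ✓
  (2,7) → (φ(2),φ(7)) = (0,2) ∈ E(G2) ✓
  (3,4) → (φ(3),φ(4)) = (1,7) ∈ E(G2) ✓
  (3,5) → (φ(3),φ(5)) = (1,4) ∈ E(G2) ✓
  (3,6) → (φ(3),φ(6)) = (1,6) ∈ E(G2) ✓
  (3,7) → (φ(3),φ(7)) = (0,1) ∈ E(G2) ✓
  (4,5) → (φ(4),φ(5)) = (4,7) ∈ E(G2) ✓
  (4,6) → (φ(4),φ(6)) = (6,7) ∈ E(G2) ✓
  (4,7) → (φ(4),φ(7)) = (0,7) ∈ E(G2) ✓
  (5,6) → (φ(5),φ(6)) = (4,6) ∈ E(G2) ✓
  (5,7) → (φ(5),φ(7)) = (0,4) ∈ E(G2) ✓
All 22 edges of G1 map to edges of G2, and |E(G1)| = |E(G2)| = 22, so φ is a bijection on edges as well as vertices. Hence G1 ≅ G2.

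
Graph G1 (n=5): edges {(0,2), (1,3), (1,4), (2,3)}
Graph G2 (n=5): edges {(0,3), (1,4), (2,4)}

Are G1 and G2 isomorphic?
No, not isomorphic

The graphs are NOT isomorphic.

Degrees in G1: deg(0)=1, deg(1)=2, deg(2)=2, deg(3)=2, deg(4)=1.
Sorted degree sequence of G1: [2, 2, 2, 1, 1].
Degrees in G2: deg(0)=1, deg(1)=1, deg(2)=1, deg(3)=1, deg(4)=2.
Sorted degree sequence of G2: [2, 1, 1, 1, 1].
The (sorted) degree sequence is an isomorphism invariant, so since G1 and G2 have different degree sequences they cannot be isomorphic.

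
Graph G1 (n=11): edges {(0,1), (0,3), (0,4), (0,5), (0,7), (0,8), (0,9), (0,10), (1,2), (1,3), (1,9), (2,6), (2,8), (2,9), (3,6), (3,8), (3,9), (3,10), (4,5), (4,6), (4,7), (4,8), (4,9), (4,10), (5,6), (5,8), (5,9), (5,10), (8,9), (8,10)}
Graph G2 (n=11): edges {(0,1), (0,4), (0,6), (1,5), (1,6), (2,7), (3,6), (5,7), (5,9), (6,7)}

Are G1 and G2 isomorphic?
No, not isomorphic

The graphs are NOT isomorphic.

Connected components of G1: 1 component(s) with vertex sets [[0, 1, 2, 3, 4, 5, 6, 7, 8, 9, 10]], sizes [11].
Connected components of G2: 3 component(s) with vertex sets [[8], [10], [0, 1, 2, 3, 4, 5, 6, 7, 9]], sizes [1, 1, 9].
The number of connected components (and the multiset of component sizes) is an isomorphism invariant — an isomorphism maps each component of G1 bijectively onto a component of G2. Since G1 has 1 component(s) and G2 has 3, they cannot be isomorphic.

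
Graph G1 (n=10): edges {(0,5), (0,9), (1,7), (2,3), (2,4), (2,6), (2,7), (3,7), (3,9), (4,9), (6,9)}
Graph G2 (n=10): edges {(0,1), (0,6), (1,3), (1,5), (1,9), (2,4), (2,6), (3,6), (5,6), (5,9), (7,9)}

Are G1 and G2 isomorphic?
Yes, isomorphic

The graphs are isomorphic.
One valid mapping φ: V(G1) → V(G2): 0→2, 1→7, 2→1, 3→5, 4→0, 5→4, 6→3, 7→9, 8→8, 9→6

Verify φ preserves adjacency — for each edge of G1, its image is an edge of G2:
  (0,5) → (φ(0),φ(5)) = (2,4) ∈ E(G2) ✓
  (0,9) → (φ(0),φ(9)) = (2,6) ∈ E(G2) ✓
  (1,7) → (φ(1),φ(7)) = (7,9) ∈ E(G2) ✓
  (2,3) → (φ(2),φ(3)) = (1,5) ∈ E(G2) ✓
  (2,4) → (φ(2),φ(4)) = (0,1) ∈ E(G2) ✓
  (2,6) → (φ(2),φ(6)) = (1,3) ∈ E(G2) ✓
  (2,7) → (φ(2),φ(7)) = (1,9) ∈ E(G2) ✓
  (3,7) → (φ(3),φ(7)) = (5,9) ∈ E(G2) ✓
  (3,9) → (φ(3),φ(9)) = (5,6) ∈ E(G2) ✓
  (4,9) → (φ(4),φ(9)) = (0,6) ∈ E(G2) ✓
  (6,9) → (φ(6),φ(9)) = (3,6) ∈ E(G2) ✓
All 11 edges of G1 map to edges of G2, and |E(G1)| = |E(G2)| = 11, so φ is a bijection on edges as well as vertices. Hence G1 ≅ G2.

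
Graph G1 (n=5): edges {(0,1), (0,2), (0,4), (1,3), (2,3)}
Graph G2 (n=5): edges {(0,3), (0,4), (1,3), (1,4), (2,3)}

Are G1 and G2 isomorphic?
Yes, isomorphic

The graphs are isomorphic.
One valid mapping φ: V(G1) → V(G2): 0→3, 1→1, 2→0, 3→4, 4→2

Verify φ preserves adjacency — for each edge of G1, its image is an edge of G2:
  (0,1) → (φ(0),φ(1)) = (1,3) ∈ E(G2) ✓
  (0,2) → (φ(0),φ(2)) = (0,3) ∈ E(G2) ✓
  (0,4) → (φ(0),φ(4)) = (2,3) ∈ E(G2) ✓
  (1,3) → (φ(1),φ(3)) = (1,4) ∈ E(G2) ✓
  (2,3) → (φ(2),φ(3)) = (0,4) ∈ E(G2) ✓
All 5 edges of G1 map to edges of G2, and |E(G1)| = |E(G2)| = 5, so φ is a bijection on edges as well as vertices. Hence G1 ≅ G2.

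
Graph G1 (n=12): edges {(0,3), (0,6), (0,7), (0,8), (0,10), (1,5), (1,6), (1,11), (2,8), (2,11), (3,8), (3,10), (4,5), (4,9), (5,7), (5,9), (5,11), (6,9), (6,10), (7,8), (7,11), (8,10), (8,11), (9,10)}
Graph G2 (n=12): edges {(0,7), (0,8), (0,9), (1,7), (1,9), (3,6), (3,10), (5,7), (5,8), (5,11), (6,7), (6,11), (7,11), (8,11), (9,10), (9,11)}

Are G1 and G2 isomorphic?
No, not isomorphic

The graphs are NOT isomorphic.

Connected components of G1: 1 component(s) with vertex sets [[0, 1, 2, 3, 4, 5, 6, 7, 8, 9, 10, 11]], sizes [12].
Connected components of G2: 3 component(s) with vertex sets [[2], [4], [0, 1, 3, 5, 6, 7, 8, 9, 10, 11]], sizes [1, 1, 10].
The number of connected components (and the multiset of component sizes) is an isomorphism invariant — an isomorphism maps each component of G1 bijectively onto a component of G2. Since G1 has 1 component(s) and G2 has 3, they cannot be isomorphic.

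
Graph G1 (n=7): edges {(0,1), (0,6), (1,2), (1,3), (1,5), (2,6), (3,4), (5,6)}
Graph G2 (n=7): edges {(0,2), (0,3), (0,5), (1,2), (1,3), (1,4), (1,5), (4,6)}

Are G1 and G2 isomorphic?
Yes, isomorphic

The graphs are isomorphic.
One valid mapping φ: V(G1) → V(G2): 0→5, 1→1, 2→3, 3→4, 4→6, 5→2, 6→0

Verify φ preserves adjacency — for each edge of G1, its image is an edge of G2:
  (0,1) → (φ(0),φ(1)) = (1,5) ∈ E(G2) ✓
  (0,6) → (φ(0),φ(6)) = (0,5) ∈ E(G2) ✓
  (1,2) → (φ(1),φ(2)) = (1,3) ∈ E(G2) ✓
  (1,3) → (φ(1),φ(3)) = (1,4) ∈ E(G2) ✓
  (1,5) → (φ(1),φ(5)) = (1,2) ∈ E(G2) ✓
  (2,6) → (φ(2),φ(6)) = (0,3) ∈ E(G2) ✓
  (3,4) → (φ(3),φ(4)) = (4,6) ∈ E(G2) ✓
  (5,6) → (φ(5),φ(6)) = (0,2) ∈ E(G2) ✓
All 8 edges of G1 map to edges of G2, and |E(G1)| = |E(G2)| = 8, so φ is a bijection on edges as well as vertices. Hence G1 ≅ G2.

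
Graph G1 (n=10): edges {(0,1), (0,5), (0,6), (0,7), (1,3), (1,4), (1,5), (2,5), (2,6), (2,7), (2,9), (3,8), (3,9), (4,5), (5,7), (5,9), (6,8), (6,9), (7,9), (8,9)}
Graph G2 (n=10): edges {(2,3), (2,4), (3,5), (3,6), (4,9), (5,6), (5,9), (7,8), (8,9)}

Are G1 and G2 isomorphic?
No, not isomorphic

The graphs are NOT isomorphic.

Connected components of G1: 1 component(s) with vertex sets [[0, 1, 2, 3, 4, 5, 6, 7, 8, 9]], sizes [10].
Connected components of G2: 3 component(s) with vertex sets [[0], [1], [2, 3, 4, 5, 6, 7, 8, 9]], sizes [1, 1, 8].
The number of connected components (and the multiset of component sizes) is an isomorphism invariant — an isomorphism maps each component of G1 bijectively onto a component of G2. Since G1 has 1 component(s) and G2 has 3, they cannot be isomorphic.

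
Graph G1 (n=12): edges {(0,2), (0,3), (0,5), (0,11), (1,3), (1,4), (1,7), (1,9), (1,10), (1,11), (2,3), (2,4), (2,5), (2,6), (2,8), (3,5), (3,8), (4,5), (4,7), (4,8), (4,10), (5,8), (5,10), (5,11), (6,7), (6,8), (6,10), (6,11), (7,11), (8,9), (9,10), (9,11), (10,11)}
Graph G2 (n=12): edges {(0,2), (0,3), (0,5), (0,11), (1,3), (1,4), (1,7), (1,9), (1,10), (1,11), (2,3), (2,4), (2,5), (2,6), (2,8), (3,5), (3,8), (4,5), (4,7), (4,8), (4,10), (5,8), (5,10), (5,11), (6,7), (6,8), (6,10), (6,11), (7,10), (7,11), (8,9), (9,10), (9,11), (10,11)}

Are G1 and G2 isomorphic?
No, not isomorphic

The graphs are NOT isomorphic.

Counting edges: G1 has 33 edge(s); G2 has 34 edge(s).
Edge count is an isomorphism invariant (a bijection on vertices induces a bijection on edges), so differing edge counts rule out isomorphism.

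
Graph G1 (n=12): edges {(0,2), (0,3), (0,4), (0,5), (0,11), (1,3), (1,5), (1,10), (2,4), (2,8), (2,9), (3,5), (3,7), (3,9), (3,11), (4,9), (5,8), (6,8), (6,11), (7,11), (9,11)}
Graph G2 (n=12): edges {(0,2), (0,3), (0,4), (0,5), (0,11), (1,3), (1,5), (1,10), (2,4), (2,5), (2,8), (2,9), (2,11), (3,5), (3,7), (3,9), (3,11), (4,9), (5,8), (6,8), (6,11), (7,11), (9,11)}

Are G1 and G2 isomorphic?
No, not isomorphic

The graphs are NOT isomorphic.

Counting edges: G1 has 21 edge(s); G2 has 23 edge(s).
Edge count is an isomorphism invariant (a bijection on vertices induces a bijection on edges), so differing edge counts rule out isomorphism.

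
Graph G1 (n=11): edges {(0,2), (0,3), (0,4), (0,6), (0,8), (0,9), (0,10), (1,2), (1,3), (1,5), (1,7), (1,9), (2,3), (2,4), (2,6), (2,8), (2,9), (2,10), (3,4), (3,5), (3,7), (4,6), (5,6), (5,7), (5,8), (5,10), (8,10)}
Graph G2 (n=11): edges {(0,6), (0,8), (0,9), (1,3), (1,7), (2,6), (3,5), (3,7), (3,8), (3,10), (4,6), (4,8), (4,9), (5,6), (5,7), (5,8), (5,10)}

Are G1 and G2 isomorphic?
No, not isomorphic

The graphs are NOT isomorphic.

Degrees in G1: deg(0)=7, deg(1)=5, deg(2)=8, deg(3)=6, deg(4)=4, deg(5)=6, deg(6)=4, deg(7)=3, deg(8)=4, deg(9)=3, deg(10)=4.
Sorted degree sequence of G1: [8, 7, 6, 6, 5, 4, 4, 4, 4, 3, 3].
Degrees in G2: deg(0)=3, deg(1)=2, deg(2)=1, deg(3)=5, deg(4)=3, deg(5)=5, deg(6)=4, deg(7)=3, deg(8)=4, deg(9)=2, deg(10)=2.
Sorted degree sequence of G2: [5, 5, 4, 4, 3, 3, 3, 2, 2, 2, 1].
The (sorted) degree sequence is an isomorphism invariant, so since G1 and G2 have different degree sequences they cannot be isomorphic.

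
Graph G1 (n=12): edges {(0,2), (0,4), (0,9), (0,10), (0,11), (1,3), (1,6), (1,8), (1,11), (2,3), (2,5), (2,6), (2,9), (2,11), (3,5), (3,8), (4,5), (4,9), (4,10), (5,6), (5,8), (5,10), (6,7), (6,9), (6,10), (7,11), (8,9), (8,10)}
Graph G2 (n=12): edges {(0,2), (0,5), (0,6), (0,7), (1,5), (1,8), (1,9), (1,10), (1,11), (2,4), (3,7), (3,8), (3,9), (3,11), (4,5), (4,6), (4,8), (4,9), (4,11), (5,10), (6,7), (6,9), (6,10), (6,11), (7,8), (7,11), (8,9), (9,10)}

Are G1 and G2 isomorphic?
Yes, isomorphic

The graphs are isomorphic.
One valid mapping φ: V(G1) → V(G2): 0→7, 1→5, 2→6, 3→10, 4→3, 5→9, 6→4, 7→2, 8→1, 9→11, 10→8, 11→0

Verify φ preserves adjacency — for each edge of G1, its image is an edge of G2:
  (0,2) → (φ(0),φ(2)) = (6,7) ∈ E(G2) ✓
  (0,4) → (φ(0),φ(4)) = (3,7) ∈ E(G2) ✓
  (0,9) → (φ(0),φ(9)) = (7,11) ∈ E(G2) ✓
  (0,10) → (φ(0),φ(10)) = (7,8) ∈ E(G2) ✓
  (0,11) → (φ(0),φ(11)) = (0,7) ∈ E(G2) ✓
  (1,3) → (φ(1),φ(3)) = (5,10) ∈ E(G2) ✓
  (1,6) → (φ(1),φ(6)) = (4,5) ∈ E(G2) ✓
  (1,8) → (φ(1),φ(8)) = (1,5) ∈ E(G2) ✓
  (1,11) → (φ(1),φ(11)) = (0,5) ∈ E(G2) ✓
  (2,3) → (φ(2),φ(3)) = (6,10) ∈ E(G2) ✓
  (2,5) → (φ(2),φ(5)) = (6,9) ∈ E(G2) ✓
  (2,6) → (φ(2),φ(6)) = (4,6) ∈ E(G2) ✓
  (2,9) → (φ(2),φ(9)) = (6,11) ∈ E(G2) ✓
  (2,11) → (φ(2),φ(11)) = (0,6) ∈ E(G2) ✓
  (3,5) → (φ(3),φ(5)) = (9,10) ∈ E(G2) ✓
  (3,8) → (φ(3),φ(8)) = (1,10) ∈ E(G2) ✓
  (4,5) → (φ(4),φ(5)) = (3,9) ∈ E(G2) ✓
  (4,9) → (φ(4),φ(9)) = (3,11) ∈ E(G2) ✓
  (4,10) → (φ(4),φ(10)) = (3,8) ∈ E(G2) ✓
  (5,6) → (φ(5),φ(6)) = (4,9) ∈ E(G2) ✓
  (5,8) → (φ(5),φ(8)) = (1,9) ∈ E(G2) ✓
  (5,10) → (φ(5),φ(10)) = (8,9) ∈ E(G2) ✓
  (6,7) → (φ(6),φ(7)) = (2,4) ∈ E(G2) ✓
  (6,9) → (φ(6),φ(9)) = (4,11) ∈ E(G2) ✓
  (6,10) → (φ(6),φ(10)) = (4,8) ∈ E(G2) ✓
  (7,11) → (φ(7),φ(11)) = (0,2) ∈ E(G2) ✓
  (8,9) → (φ(8),φ(9)) = (1,11) ∈ E(G2) ✓
  (8,10) → (φ(8),φ(10)) = (1,8) ∈ E(G2) ✓
All 28 edges of G1 map to edges of G2, and |E(G1)| = |E(G2)| = 28, so φ is a bijection on edges as well as vertices. Hence G1 ≅ G2.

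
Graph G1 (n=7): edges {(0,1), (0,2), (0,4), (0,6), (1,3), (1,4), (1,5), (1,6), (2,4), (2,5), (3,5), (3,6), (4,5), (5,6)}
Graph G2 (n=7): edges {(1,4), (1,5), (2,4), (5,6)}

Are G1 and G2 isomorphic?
No, not isomorphic

The graphs are NOT isomorphic.

Connected components of G1: 1 component(s) with vertex sets [[0, 1, 2, 3, 4, 5, 6]], sizes [7].
Connected components of G2: 3 component(s) with vertex sets [[0], [3], [1, 2, 4, 5, 6]], sizes [1, 1, 5].
The number of connected components (and the multiset of component sizes) is an isomorphism invariant — an isomorphism maps each component of G1 bijectively onto a component of G2. Since G1 has 1 component(s) and G2 has 3, they cannot be isomorphic.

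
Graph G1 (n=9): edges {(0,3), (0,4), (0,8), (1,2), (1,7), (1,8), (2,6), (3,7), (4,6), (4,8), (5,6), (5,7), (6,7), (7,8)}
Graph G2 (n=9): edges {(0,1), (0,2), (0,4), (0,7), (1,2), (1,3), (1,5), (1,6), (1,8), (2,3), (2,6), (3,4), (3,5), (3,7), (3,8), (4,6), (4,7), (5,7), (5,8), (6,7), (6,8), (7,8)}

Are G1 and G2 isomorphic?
No, not isomorphic

The graphs are NOT isomorphic.

Degrees in G1: deg(0)=3, deg(1)=3, deg(2)=2, deg(3)=2, deg(4)=3, deg(5)=2, deg(6)=4, deg(7)=5, deg(8)=4.
Sorted degree sequence of G1: [5, 4, 4, 3, 3, 3, 2, 2, 2].
Degrees in G2: deg(0)=4, deg(1)=6, deg(2)=4, deg(3)=6, deg(4)=4, deg(5)=4, deg(6)=5, deg(7)=6, deg(8)=5.
Sorted degree sequence of G2: [6, 6, 6, 5, 5, 4, 4, 4, 4].
The (sorted) degree sequence is an isomorphism invariant, so since G1 and G2 have different degree sequences they cannot be isomorphic.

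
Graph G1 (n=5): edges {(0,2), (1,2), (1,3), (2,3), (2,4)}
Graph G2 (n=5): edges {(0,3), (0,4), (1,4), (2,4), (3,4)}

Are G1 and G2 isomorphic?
Yes, isomorphic

The graphs are isomorphic.
One valid mapping φ: V(G1) → V(G2): 0→2, 1→0, 2→4, 3→3, 4→1

Verify φ preserves adjacency — for each edge of G1, its image is an edge of G2:
  (0,2) → (φ(0),φ(2)) = (2,4) ∈ E(G2) ✓
  (1,2) → (φ(1),φ(2)) = (0,4) ∈ E(G2) ✓
  (1,3) → (φ(1),φ(3)) = (0,3) ∈ E(G2) ✓
  (2,3) → (φ(2),φ(3)) = (3,4) ∈ E(G2) ✓
  (2,4) → (φ(2),φ(4)) = (1,4) ∈ E(G2) ✓
All 5 edges of G1 map to edges of G2, and |E(G1)| = |E(G2)| = 5, so φ is a bijection on edges as well as vertices. Hence G1 ≅ G2.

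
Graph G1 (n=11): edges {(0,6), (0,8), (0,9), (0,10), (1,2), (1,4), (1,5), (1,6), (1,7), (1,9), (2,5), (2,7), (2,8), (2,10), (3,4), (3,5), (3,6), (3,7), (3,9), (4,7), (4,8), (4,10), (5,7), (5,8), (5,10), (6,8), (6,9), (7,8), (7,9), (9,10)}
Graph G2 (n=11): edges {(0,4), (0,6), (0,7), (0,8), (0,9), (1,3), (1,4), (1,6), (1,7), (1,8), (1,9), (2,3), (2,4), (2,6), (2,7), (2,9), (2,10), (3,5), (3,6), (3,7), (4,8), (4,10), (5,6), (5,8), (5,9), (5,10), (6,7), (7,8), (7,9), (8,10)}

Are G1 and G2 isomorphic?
Yes, isomorphic

The graphs are isomorphic.
One valid mapping φ: V(G1) → V(G2): 0→10, 1→1, 2→3, 3→0, 4→9, 5→6, 6→4, 7→7, 8→2, 9→8, 10→5

Verify φ preserves adjacency — for each edge of G1, its image is an edge of G2:
  (0,6) → (φ(0),φ(6)) = (4,10) ∈ E(G2) ✓
  (0,8) → (φ(0),φ(8)) = (2,10) ∈ E(G2) ✓
  (0,9) → (φ(0),φ(9)) = (8,10) ∈ E(G2) ✓
  (0,10) → (φ(0),φ(10)) = (5,10) ∈ E(G2) ✓
  (1,2) → (φ(1),φ(2)) = (1,3) ∈ E(G2) ✓
  (1,4) → (φ(1),φ(4)) = (1,9) ∈ E(G2) ✓
  (1,5) → (φ(1),φ(5)) = (1,6) ∈ E(G2) ✓
  (1,6) → (φ(1),φ(6)) = (1,4) ∈ E(G2) ✓
  (1,7) → (φ(1),φ(7)) = (1,7) ∈ E(G2) ✓
  (1,9) → (φ(1),φ(9)) = (1,8) ∈ E(G2) ✓
  (2,5) → (φ(2),φ(5)) = (3,6) ∈ E(G2) ✓
  (2,7) → (φ(2),φ(7)) = (3,7) ∈ E(G2) ✓
  (2,8) → (φ(2),φ(8)) = (2,3) ∈ E(G2) ✓
  (2,10) → (φ(2),φ(10)) = (3,5) ∈ E(G2) ✓
  (3,4) → (φ(3),φ(4)) = (0,9) ∈ E(G2) ✓
  (3,5) → (φ(3),φ(5)) = (0,6) ∈ E(G2) ✓
  (3,6) → (φ(3),φ(6)) = (0,4) ∈ E(G2) ✓
  (3,7) → (φ(3),φ(7)) = (0,7) ∈ E(G2) ✓
  (3,9) → (φ(3),φ(9)) = (0,8) ∈ E(G2) ✓
  (4,7) → (φ(4),φ(7)) = (7,9) ∈ E(G2) ✓
  (4,8) → (φ(4),φ(8)) = (2,9) ∈ E(G2) ✓
  (4,10) → (φ(4),φ(10)) = (5,9) ∈ E(G2) ✓
  (5,7) → (φ(5),φ(7)) = (6,7) ∈ E(G2) ✓
  (5,8) → (φ(5),φ(8)) = (2,6) ∈ E(G2) ✓
  (5,10) → (φ(5),φ(10)) = (5,6) ∈ E(G2) ✓
  (6,8) → (φ(6),φ(8)) = (2,4) ∈ E(G2) ✓
  (6,9) → (φ(6),φ(9)) = (4,8) ∈ E(G2) ✓
  (7,8) → (φ(7),φ(8)) = (2,7) ∈ E(G2) ✓
  (7,9) → (φ(7),φ(9)) = (7,8) ∈ E(G2) ✓
  (9,10) → (φ(9),φ(10)) = (5,8) ∈ E(G2) ✓
All 30 edges of G1 map to edges of G2, and |E(G1)| = |E(G2)| = 30, so φ is a bijection on edges as well as vertices. Hence G1 ≅ G2.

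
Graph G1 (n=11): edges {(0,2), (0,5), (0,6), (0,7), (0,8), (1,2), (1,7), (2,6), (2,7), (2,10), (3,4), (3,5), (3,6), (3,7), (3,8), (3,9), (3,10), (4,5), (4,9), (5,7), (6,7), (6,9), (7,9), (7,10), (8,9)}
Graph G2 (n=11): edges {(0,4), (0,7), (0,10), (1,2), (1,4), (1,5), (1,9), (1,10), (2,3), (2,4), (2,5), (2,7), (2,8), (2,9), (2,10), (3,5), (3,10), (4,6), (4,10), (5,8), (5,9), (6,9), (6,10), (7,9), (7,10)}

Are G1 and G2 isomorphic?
Yes, isomorphic

The graphs are isomorphic.
One valid mapping φ: V(G1) → V(G2): 0→9, 1→8, 2→5, 3→10, 4→0, 5→7, 6→1, 7→2, 8→6, 9→4, 10→3

Verify φ preserves adjacency — for each edge of G1, its image is an edge of G2:
  (0,2) → (φ(0),φ(2)) = (5,9) ∈ E(G2) ✓
  (0,5) → (φ(0),φ(5)) = (7,9) ∈ E(G2) ✓
  (0,6) → (φ(0),φ(6)) = (1,9) ∈ E(G2) ✓
  (0,7) → (φ(0),φ(7)) = (2,9) ∈ E(G2) ✓
  (0,8) → (φ(0),φ(8)) = (6,9) ∈ E(G2) ✓
  (1,2) → (φ(1),φ(2)) = (5,8) ∈ E(G2) ✓
  (1,7) → (φ(1),φ(7)) = (2,8) ∈ E(G2) ✓
  (2,6) → (φ(2),φ(6)) = (1,5) ∈ E(G2) ✓
  (2,7) → (φ(2),φ(7)) = (2,5) ∈ E(G2) ✓
  (2,10) → (φ(2),φ(10)) = (3,5) ∈ E(G2) ✓
  (3,4) → (φ(3),φ(4)) = (0,10) ∈ E(G2) ✓
  (3,5) → (φ(3),φ(5)) = (7,10) ∈ E(G2) ✓
  (3,6) → (φ(3),φ(6)) = (1,10) ∈ E(G2) ✓
  (3,7) → (φ(3),φ(7)) = (2,10) ∈ E(G2) ✓
  (3,8) → (φ(3),φ(8)) = (6,10) ∈ E(G2) ✓
  (3,9) → (φ(3),φ(9)) = (4,10) ∈ E(G2) ✓
  (3,10) → (φ(3),φ(10)) = (3,10) ∈ E(G2) ✓
  (4,5) → (φ(4),φ(5)) = (0,7) ∈ E(G2) ✓
  (4,9) → (φ(4),φ(9)) = (0,4) ∈ E(G2) ✓
  (5,7) → (φ(5),φ(7)) = (2,7) ∈ E(G2) ✓
  (6,7) → (φ(6),φ(7)) = (1,2) ∈ E(G2) ✓
  (6,9) → (φ(6),φ(9)) = (1,4) ∈ E(G2) ✓
  (7,9) → (φ(7),φ(9)) = (2,4) ∈ E(G2) ✓
  (7,10) → (φ(7),φ(10)) = (2,3) ∈ E(G2) ✓
  (8,9) → (φ(8),φ(9)) = (4,6) ∈ E(G2) ✓
All 25 edges of G1 map to edges of G2, and |E(G1)| = |E(G2)| = 25, so φ is a bijection on edges as well as vertices. Hence G1 ≅ G2.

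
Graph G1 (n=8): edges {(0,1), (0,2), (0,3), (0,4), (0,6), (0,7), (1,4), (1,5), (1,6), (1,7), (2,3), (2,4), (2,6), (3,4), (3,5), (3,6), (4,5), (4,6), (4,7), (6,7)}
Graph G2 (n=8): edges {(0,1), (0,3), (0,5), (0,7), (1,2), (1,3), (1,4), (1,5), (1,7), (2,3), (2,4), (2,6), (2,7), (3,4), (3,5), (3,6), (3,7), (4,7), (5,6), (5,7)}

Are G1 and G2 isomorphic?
Yes, isomorphic

The graphs are isomorphic.
One valid mapping φ: V(G1) → V(G2): 0→7, 1→2, 2→0, 3→5, 4→3, 5→6, 6→1, 7→4

Verify φ preserves adjacency — for each edge of G1, its image is an edge of G2:
  (0,1) → (φ(0),φ(1)) = (2,7) ∈ E(G2) ✓
  (0,2) → (φ(0),φ(2)) = (0,7) ∈ E(G2) ✓
  (0,3) → (φ(0),φ(3)) = (5,7) ∈ E(G2) ✓
  (0,4) → (φ(0),φ(4)) = (3,7) ∈ E(G2) ✓
  (0,6) → (φ(0),φ(6)) = (1,7) ∈ E(G2) ✓
  (0,7) → (φ(0),φ(7)) = (4,7) ∈ E(G2) ✓
  (1,4) → (φ(1),φ(4)) = (2,3) ∈ E(G2) ✓
  (1,5) → (φ(1),φ(5)) = (2,6) ∈ E(G2) ✓
  (1,6) → (φ(1),φ(6)) = (1,2) ∈ E(G2) ✓
  (1,7) → (φ(1),φ(7)) = (2,4) ∈ E(G2) ✓
  (2,3) → (φ(2),φ(3)) = (0,5) ∈ E(G2) ✓
  (2,4) → (φ(2),φ(4)) = (0,3) ∈ E(G2) ✓
  (2,6) → (φ(2),φ(6)) = (0,1) ∈ E(G2) ✓
  (3,4) → (φ(3),φ(4)) = (3,5) ∈ E(G2) ✓
  (3,5) → (φ(3),φ(5)) = (5,6) ∈ E(G2) ✓
  (3,6) → (φ(3),φ(6)) = (1,5) ∈ E(G2) ✓
  (4,5) → (φ(4),φ(5)) = (3,6) ∈ E(G2) ✓
  (4,6) → (φ(4),φ(6)) = (1,3) ∈ E(G2) ✓
  (4,7) → (φ(4),φ(7)) = (3,4) ∈ E(G2) ✓
  (6,7) → (φ(6),φ(7)) = (1,4) ∈ E(G2) ✓
All 20 edges of G1 map to edges of G2, and |E(G1)| = |E(G2)| = 20, so φ is a bijection on edges as well as vertices. Hence G1 ≅ G2.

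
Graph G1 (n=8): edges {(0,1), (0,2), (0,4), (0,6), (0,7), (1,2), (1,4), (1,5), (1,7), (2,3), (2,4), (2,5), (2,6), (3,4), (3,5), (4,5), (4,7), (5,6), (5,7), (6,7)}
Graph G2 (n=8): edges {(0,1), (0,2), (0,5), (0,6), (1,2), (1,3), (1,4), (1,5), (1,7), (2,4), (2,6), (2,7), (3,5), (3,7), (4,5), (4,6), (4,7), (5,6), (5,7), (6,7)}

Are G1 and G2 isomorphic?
Yes, isomorphic

The graphs are isomorphic.
One valid mapping φ: V(G1) → V(G2): 0→6, 1→4, 2→5, 3→3, 4→7, 5→1, 6→0, 7→2

Verify φ preserves adjacency — for each edge of G1, its image is an edge of G2:
  (0,1) → (φ(0),φ(1)) = (4,6) ∈ E(G2) ✓
  (0,2) → (φ(0),φ(2)) = (5,6) ∈ E(G2) ✓
  (0,4) → (φ(0),φ(4)) = (6,7) ∈ E(G2) ✓
  (0,6) → (φ(0),φ(6)) = (0,6) ∈ E(G2) ✓
  (0,7) → (φ(0),φ(7)) = (2,6) ∈ E(G2) ✓
  (1,2) → (φ(1),φ(2)) = (4,5) ∈ E(G2) ✓
  (1,4) → (φ(1),φ(4)) = (4,7) ∈ E(G2) ✓
  (1,5) → (φ(1),φ(5)) = (1,4) ∈ E(G2) ✓
  (1,7) → (φ(1),φ(7)) = (2,4) ∈ E(G2) ✓
  (2,3) → (φ(2),φ(3)) = (3,5) ∈ E(G2) ✓
  (2,4) → (φ(2),φ(4)) = (5,7) ∈ E(G2) ✓
  (2,5) → (φ(2),φ(5)) = (1,5) ∈ E(G2) ✓
  (2,6) → (φ(2),φ(6)) = (0,5) ∈ E(G2) ✓
  (3,4) → (φ(3),φ(4)) = (3,7) ∈ E(G2) ✓
  (3,5) → (φ(3),φ(5)) = (1,3) ∈ E(G2) ✓
  (4,5) → (φ(4),φ(5)) = (1,7) ∈ E(G2) ✓
  (4,7) → (φ(4),φ(7)) = (2,7) ∈ E(G2) ✓
  (5,6) → (φ(5),φ(6)) = (0,1) ∈ E(G2) ✓
  (5,7) → (φ(5),φ(7)) = (1,2) ∈ E(G2) ✓
  (6,7) → (φ(6),φ(7)) = (0,2) ∈ E(G2) ✓
All 20 edges of G1 map to edges of G2, and |E(G1)| = |E(G2)| = 20, so φ is a bijection on edges as well as vertices. Hence G1 ≅ G2.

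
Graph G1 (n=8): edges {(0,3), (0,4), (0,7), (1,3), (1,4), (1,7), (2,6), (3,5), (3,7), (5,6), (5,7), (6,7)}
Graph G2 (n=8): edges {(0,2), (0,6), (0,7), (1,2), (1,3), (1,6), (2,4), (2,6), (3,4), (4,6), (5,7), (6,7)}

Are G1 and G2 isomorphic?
Yes, isomorphic

The graphs are isomorphic.
One valid mapping φ: V(G1) → V(G2): 0→1, 1→4, 2→5, 3→2, 4→3, 5→0, 6→7, 7→6

Verify φ preserves adjacency — for each edge of G1, its image is an edge of G2:
  (0,3) → (φ(0),φ(3)) = (1,2) ∈ E(G2) ✓
  (0,4) → (φ(0),φ(4)) = (1,3) ∈ E(G2) ✓
  (0,7) → (φ(0),φ(7)) = (1,6) ∈ E(G2) ✓
  (1,3) → (φ(1),φ(3)) = (2,4) ∈ E(G2) ✓
  (1,4) → (φ(1),φ(4)) = (3,4) ∈ E(G2) ✓
  (1,7) → (φ(1),φ(7)) = (4,6) ∈ E(G2) ✓
  (2,6) → (φ(2),φ(6)) = (5,7) ∈ E(G2) ✓
  (3,5) → (φ(3),φ(5)) = (0,2) ∈ E(G2) ✓
  (3,7) → (φ(3),φ(7)) = (2,6) ∈ E(G2) ✓
  (5,6) → (φ(5),φ(6)) = (0,7) ∈ E(G2) ✓
  (5,7) → (φ(5),φ(7)) = (0,6) ∈ E(G2) ✓
  (6,7) → (φ(6),φ(7)) = (6,7) ∈ E(G2) ✓
All 12 edges of G1 map to edges of G2, and |E(G1)| = |E(G2)| = 12, so φ is a bijection on edges as well as vertices. Hence G1 ≅ G2.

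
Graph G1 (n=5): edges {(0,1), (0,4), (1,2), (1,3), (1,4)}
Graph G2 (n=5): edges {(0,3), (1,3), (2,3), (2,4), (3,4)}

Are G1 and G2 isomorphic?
Yes, isomorphic

The graphs are isomorphic.
One valid mapping φ: V(G1) → V(G2): 0→2, 1→3, 2→1, 3→0, 4→4

Verify φ preserves adjacency — for each edge of G1, its image is an edge of G2:
  (0,1) → (φ(0),φ(1)) = (2,3) ∈ E(G2) ✓
  (0,4) → (φ(0),φ(4)) = (2,4) ∈ E(G2) ✓
  (1,2) → (φ(1),φ(2)) = (1,3) ∈ E(G2) ✓
  (1,3) → (φ(1),φ(3)) = (0,3) ∈ E(G2) ✓
  (1,4) → (φ(1),φ(4)) = (3,4) ∈ E(G2) ✓
All 5 edges of G1 map to edges of G2, and |E(G1)| = |E(G2)| = 5, so φ is a bijection on edges as well as vertices. Hence G1 ≅ G2.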